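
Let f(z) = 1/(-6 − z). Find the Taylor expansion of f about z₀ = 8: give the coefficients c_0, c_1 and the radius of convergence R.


Let w = z − z₀, so z = z₀ + w.
Then -6 − z = -6 − (z₀ + w) = (-6 − z₀) − w = -14 − w.
f(z) = 1/(-14 − w) = (1/(-14)) · 1/(1 − w/(-14)) = Σ_{n≥0} w^n / (-14)^(n+1).
So c_n = 1/(-14)^(n+1):
  c_0 = 1/(-14)^1 = -1/14.
  c_1 = 1/(-14)^2 = 1/196.
The series is valid for |w/d| < 1, i.e. |z − z₀| < |d|.
Radius of convergence: R = |-6 − z₀| = |-14| = 14 (distance from z₀ to the singularity z = -6).

c_0 = -1/14, c_1 = 1/196; R = 14.


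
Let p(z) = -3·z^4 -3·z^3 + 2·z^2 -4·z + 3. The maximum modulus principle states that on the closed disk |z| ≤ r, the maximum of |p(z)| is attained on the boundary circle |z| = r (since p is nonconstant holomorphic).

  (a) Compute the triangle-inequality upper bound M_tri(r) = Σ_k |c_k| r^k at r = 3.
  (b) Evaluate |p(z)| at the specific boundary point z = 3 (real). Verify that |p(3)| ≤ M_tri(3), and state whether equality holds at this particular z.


Coefficients: c_0 = 3, c_1 = -4, c_2 = 2, c_3 = -3, c_4 = -3. Radius r = 3.
Part (a). Triangle bound: M_tri(r) = Σ_k |c_k| r^k
  = |3|·3^0 + |-4|·3^1 + |2|·3^2 + |-3|·3^3 + |-3|·3^4
  = 3 + 12 + 18 + 81 + 243 = 357.
This bounds M(r) := max_{|z|=r} |p(z)| from above; equality holds iff all terms c_k z^k can be made to align in phase at a single z on |z|=r.
Part (b). At z = 3 (real, on the circle |z| = r):
  p(3) = (3)·3^0 + (-4)·3^1 + (2)·3^2 + (-3)·3^3 + (-3)·3^4 = -315.
  |p(3)| = 315.
Check: |p(3)| = 315 ≤ 357 = M_tri(3). ✓ Equality does not hold at z = 3 (the coefficients have mixed signs, so the terms do not all align in phase there).

M_tri(3) = 357; |p(3)| = 315; equality at z=3: no.


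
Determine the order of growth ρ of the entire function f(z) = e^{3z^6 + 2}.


|e^{3z^6 + 2}| = e^{Re(3·z^6) + 2} ≤ e^{3|z|^6 + 2} = e^{3r^6 + 2} on |z| = r, so ρ ≤ 6. Choosing z on |z|=r so that 3·z^6 is real positive (always possible by picking arg z appropriately) gives |f(z)| = e^{3r^6 + 2}, matching the bound. The additive constant 2 does not affect log log M(r) ~ 6·log r. Hence ρ = 6.
Therefore ρ = 6.

Order ρ = 6.


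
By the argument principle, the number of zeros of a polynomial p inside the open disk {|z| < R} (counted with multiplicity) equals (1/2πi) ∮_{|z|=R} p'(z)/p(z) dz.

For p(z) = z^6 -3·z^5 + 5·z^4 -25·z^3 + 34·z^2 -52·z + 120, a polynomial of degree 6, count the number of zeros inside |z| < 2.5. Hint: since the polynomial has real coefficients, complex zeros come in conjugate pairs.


The zeros of p are: (-1 + 2i), (-1 - 2i), (0 + 2i), (0 - 2i), 2, 3.
Their magnitudes are: 2.236, 2.236, 2, 2, 2, 3.
Zeros with |z| < R = 2.5: (-1 + 2i), (-1 - 2i), (0 + 2i), (0 - 2i), 2.
Count = 5.
By the argument principle, (1/2πi) ∮_{|z|=R} p'(z)/p(z) dz equals exactly this count.

Number of zeros inside |z| < 2.5: 5.


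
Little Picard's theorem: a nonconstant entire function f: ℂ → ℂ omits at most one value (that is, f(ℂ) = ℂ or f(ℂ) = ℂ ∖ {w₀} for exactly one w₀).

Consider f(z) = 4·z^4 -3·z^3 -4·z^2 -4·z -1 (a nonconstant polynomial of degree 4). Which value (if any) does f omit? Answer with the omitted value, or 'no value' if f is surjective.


Little Picard bounds the complement of f(ℂ) to at most one point.
For every w ∈ ℂ, the equation p(z) − w = 0 is a nonconstant polynomial in z and hence has at least one root by the fundamental theorem of algebra. So p is surjective onto ℂ, omitting no value.

Omitted value: no value.


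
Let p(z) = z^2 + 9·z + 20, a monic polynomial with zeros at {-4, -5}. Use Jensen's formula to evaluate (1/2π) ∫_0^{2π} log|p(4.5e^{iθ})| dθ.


Zeros: -5, -4; r = 4.5.
Inside |z| < r: -4. Outside (|z| ≥ r): -5.
p(0) = 20, so log|p(0)| = log(20) = 2.9957.
Apply Jensen: I(r) = log|p(0)| + Σ_k log(r/|z_k|), summed over zeros inside |z| < r.
  log(r/|z_k|) for z_k = -4: log(4.5/4) = 0.1178
  Outside zeros (-5) contribute nothing to the Jensen sum.
Sum over inside zeros: 0.1178.
I(r) = log|p(0)| + (inside sum) = 2.9957 + 0.1178 = 3.1135.
Note: since some zeros are outside |z| ≤ r, the simplified n·log(r) form does NOT apply — only the inside zeros contribute.

I(r) ≈ 3.1135.


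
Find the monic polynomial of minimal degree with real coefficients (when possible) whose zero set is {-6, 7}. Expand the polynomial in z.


The polynomial is p(z) = ∏_{α ∈ S} (z − α), where S = {-6, 7}.
Expanding the product yields: p(z) = z^2 -z -42.
The resulting polynomial has degree 2 and real coefficients as required.

p(z) = z^2 -z -42.


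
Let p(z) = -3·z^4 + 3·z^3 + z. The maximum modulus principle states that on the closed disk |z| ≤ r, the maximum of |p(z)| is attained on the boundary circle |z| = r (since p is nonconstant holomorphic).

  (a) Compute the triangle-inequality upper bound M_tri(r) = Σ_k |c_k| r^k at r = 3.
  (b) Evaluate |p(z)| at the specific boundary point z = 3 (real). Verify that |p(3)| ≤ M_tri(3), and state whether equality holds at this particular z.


Coefficients: c_0 = 0, c_1 = 1, c_2 = 0, c_3 = 3, c_4 = -3. Radius r = 3.
Part (a). Triangle bound: M_tri(r) = Σ_k |c_k| r^k
  = |0|·3^0 + |1|·3^1 + |0|·3^2 + |3|·3^3 + |-3|·3^4
  = 0 + 3 + 0 + 81 + 243 = 327.
This bounds M(r) := max_{|z|=r} |p(z)| from above; equality holds iff all terms c_k z^k can be made to align in phase at a single z on |z|=r.
Part (b). At z = 3 (real, on the circle |z| = r):
  p(3) = (0)·3^0 + (1)·3^1 + (0)·3^2 + (3)·3^3 + (-3)·3^4 = -159.
  |p(3)| = 159.
Check: |p(3)| = 159 ≤ 327 = M_tri(3). ✓ Equality does not hold at z = 3 (the coefficients have mixed signs, so the terms do not all align in phase there).

M_tri(3) = 327; |p(3)| = 159; equality at z=3: no.


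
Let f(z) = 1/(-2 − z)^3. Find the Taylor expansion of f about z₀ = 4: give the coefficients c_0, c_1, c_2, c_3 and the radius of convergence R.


Let w = z − z₀, so z = z₀ + w.
Then -2 − z = -2 − (z₀ + w) = (-2 − z₀) − w = -6 − w.
f(z) = 1/(-6 − w)^3 = (1/(-6)^3) · (1 − w/(-6))^{−3}.
By the binomial series (1−u)^{−3} = Σ_{n≥0} C(n+2, 2) u^n for |u|<1, with u = w/(-6):
  c_n = C(n+2, 2) / (-6)^(n+3).
  c_0 = 1/(-6)^3 = -1/216.
  c_1 = 3/(-6)^4 = 1/432.
  c_2 = 6/(-6)^5 = -1/1296.
  c_3 = 10/(-6)^6 = 5/23328.
The series is valid for |w/d| < 1, i.e. |z − z₀| < |d|.
Radius of convergence: R = |-2 − z₀| = |-6| = 6 (distance from z₀ to the singularity z = -2).

c_0 = -1/216, c_1 = 1/432, c_2 = -1/1296, c_3 = 5/23328; R = 6.


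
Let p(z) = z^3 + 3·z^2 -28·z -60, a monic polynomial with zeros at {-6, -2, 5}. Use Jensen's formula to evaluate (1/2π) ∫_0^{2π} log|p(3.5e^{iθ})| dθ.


Zeros: -6, -2, 5; r = 3.5.
Inside |z| < r: -2. Outside (|z| ≥ r): -6, 5.
p(0) = -60, so log|p(0)| = log(60) = 4.0943.
Apply Jensen: I(r) = log|p(0)| + Σ_k log(r/|z_k|), summed over zeros inside |z| < r.
  log(r/|z_k|) for z_k = -2: log(3.5/2) = 0.5596
  Outside zeros (-6, 5) contribute nothing to the Jensen sum.
Sum over inside zeros: 0.5596.
I(r) = log|p(0)| + (inside sum) = 4.0943 + 0.5596 = 4.6540.
Note: since some zeros are outside |z| ≤ r, the simplified n·log(r) form does NOT apply — only the inside zeros contribute.

I(r) ≈ 4.6540.


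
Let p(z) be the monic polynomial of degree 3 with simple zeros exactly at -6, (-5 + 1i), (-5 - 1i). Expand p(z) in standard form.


The polynomial is p(z) = ∏_{α ∈ S} (z − α), where S = {-6, (-5 + 1i), (-5 - 1i)}.
Expanding the product yields: p(z) = z^3 + 16·z^2 + 86·z + 156.
Note conjugate pairs combine to real quadratics: (z − (-5+1i))(z − (-5−1i)) = z² + 10z + 26.
The resulting polynomial has degree 3 and real coefficients as required.

p(z) = z^3 + 16·z^2 + 86·z + 156.


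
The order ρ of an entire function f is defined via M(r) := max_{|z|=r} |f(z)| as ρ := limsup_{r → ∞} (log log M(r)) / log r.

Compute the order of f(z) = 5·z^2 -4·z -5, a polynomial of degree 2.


|f(z)| ≤ Σ|c_k|·r^k = O(r^2) as r → ∞. Polynomial growth is O(e^{r^ε}) for every ε > 0 (since r^2/e^{r^ε} → 0), so ρ ≤ ε for all ε > 0, i.e. ρ = 0. Every nonconstant polynomial has order 0.
Therefore ρ = 0.

Order ρ = 0.


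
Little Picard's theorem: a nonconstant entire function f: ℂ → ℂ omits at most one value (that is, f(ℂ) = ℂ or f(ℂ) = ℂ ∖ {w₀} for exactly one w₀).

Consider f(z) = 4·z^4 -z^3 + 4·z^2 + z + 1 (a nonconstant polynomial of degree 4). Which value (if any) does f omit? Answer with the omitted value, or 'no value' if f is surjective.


Little Picard bounds the complement of f(ℂ) to at most one point.
For every w ∈ ℂ, the equation p(z) − w = 0 is a nonconstant polynomial in z and hence has at least one root by the fundamental theorem of algebra. So p is surjective onto ℂ, omitting no value.

Omitted value: no value.


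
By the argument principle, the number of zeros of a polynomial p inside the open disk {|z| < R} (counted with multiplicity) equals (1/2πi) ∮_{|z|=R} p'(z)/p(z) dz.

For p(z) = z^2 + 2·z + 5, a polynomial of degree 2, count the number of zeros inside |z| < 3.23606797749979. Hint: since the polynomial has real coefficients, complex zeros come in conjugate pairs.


The zeros of p are: (-1 + 2i), (-1 - 2i).
Their magnitudes are: 2.236, 2.236.
Zeros with |z| < R = 3.23606797749979: (-1 + 2i), (-1 - 2i).
Count = 2.
By the argument principle, (1/2πi) ∮_{|z|=R} p'(z)/p(z) dz equals exactly this count.

Number of zeros inside |z| < 3.23606797749979: 2.


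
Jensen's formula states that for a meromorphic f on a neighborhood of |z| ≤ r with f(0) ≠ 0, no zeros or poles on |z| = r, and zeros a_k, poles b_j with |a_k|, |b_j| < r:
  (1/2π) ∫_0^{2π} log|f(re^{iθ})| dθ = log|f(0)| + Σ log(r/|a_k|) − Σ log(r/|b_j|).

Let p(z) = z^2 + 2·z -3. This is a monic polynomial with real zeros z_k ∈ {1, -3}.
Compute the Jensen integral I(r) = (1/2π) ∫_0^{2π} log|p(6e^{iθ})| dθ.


Zeros: -3, 1; r = 6.
Inside |z| < r: -3, 1. Outside (|z| ≥ r): ∅.
p(0) = -3, so log|p(0)| = log(3) = 1.0986.
Apply Jensen: I(r) = log|p(0)| + Σ_k log(r/|z_k|), summed over zeros inside |z| < r.
  log(r/|z_k|) for z_k = 1: log(6/1) = 1.7918
  log(r/|z_k|) for z_k = -3: log(6/3) = 0.6931
Sum over inside zeros: 2.4849.
I(r) = log|p(0)| + (inside sum) = 1.0986 + 2.4849 = 3.5835.
Closed form (all zeros inside, monic): I(r) = n·log(r) = 2·log(6) = 3.5835. ✓

I(r) ≈ 3.5835.


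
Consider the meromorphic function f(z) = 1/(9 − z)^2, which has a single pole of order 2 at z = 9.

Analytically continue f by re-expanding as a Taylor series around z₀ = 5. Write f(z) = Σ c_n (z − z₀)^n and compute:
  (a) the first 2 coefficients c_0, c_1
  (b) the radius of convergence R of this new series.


Let w = z − z₀, so z = z₀ + w.
Then 9 − z = 9 − (z₀ + w) = (9 − z₀) − w = 4 − w.
f(z) = 1/(4 − w)^2 = (1/(4)^2) · (1 − w/(4))^{−2}.
By the binomial series (1−u)^{−2} = Σ_{n≥0} C(n+1, 1) u^n for |u|<1, with u = w/(4):
  c_n = C(n+1, 1) / (4)^(n+2).
  c_0 = 1/(4)^2 = 1/16.
  c_1 = 2/(4)^3 = 1/32.
The series is valid for |w/d| < 1, i.e. |z − z₀| < |d|.
Radius of convergence: R = |9 − z₀| = |4| = 4 (distance from z₀ to the singularity z = 9).

c_0 = 1/16, c_1 = 1/32; R = 4.


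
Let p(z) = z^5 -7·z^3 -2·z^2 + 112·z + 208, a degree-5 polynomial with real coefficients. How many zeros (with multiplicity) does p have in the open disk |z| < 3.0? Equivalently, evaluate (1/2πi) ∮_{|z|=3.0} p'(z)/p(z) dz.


The zeros of p are: -2, (3 + 2i), (3 - 2i), (-2 + 2i), (-2 - 2i).
Their magnitudes are: 2, 3.606, 3.606, 2.828, 2.828.
Zeros with |z| < R = 3.0: -2, (-2 + 2i), (-2 - 2i).
Count = 3.
By the argument principle, (1/2πi) ∮_{|z|=R} p'(z)/p(z) dz equals exactly this count.

Number of zeros inside |z| < 3.0: 3.


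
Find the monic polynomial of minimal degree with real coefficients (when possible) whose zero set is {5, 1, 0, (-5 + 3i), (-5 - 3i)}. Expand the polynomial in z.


The polynomial is p(z) = ∏_{α ∈ S} (z − α), where S = {5, 1, 0, (-5 + 3i), (-5 - 3i)}.
Expanding the product yields: p(z) = z^5 + 4·z^4 -21·z^3 -154·z^2 + 170·z.
Note conjugate pairs combine to real quadratics: (z − (-5+3i))(z − (-5−3i)) = z² + 10z + 34.
The resulting polynomial has degree 5 and real coefficients as required.

p(z) = z^5 + 4·z^4 -21·z^3 -154·z^2 + 170·z.


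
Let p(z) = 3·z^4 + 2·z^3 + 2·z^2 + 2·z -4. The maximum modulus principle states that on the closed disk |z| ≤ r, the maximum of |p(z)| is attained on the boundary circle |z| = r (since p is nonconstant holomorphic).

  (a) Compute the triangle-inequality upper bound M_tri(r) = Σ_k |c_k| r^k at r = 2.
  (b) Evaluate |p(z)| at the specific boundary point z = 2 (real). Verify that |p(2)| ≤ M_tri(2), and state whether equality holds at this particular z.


Coefficients: c_0 = -4, c_1 = 2, c_2 = 2, c_3 = 2, c_4 = 3. Radius r = 2.
Part (a). Triangle bound: M_tri(r) = Σ_k |c_k| r^k
  = |-4|·2^0 + |2|·2^1 + |2|·2^2 + |2|·2^3 + |3|·2^4
  = 4 + 4 + 8 + 16 + 48 = 80.
This bounds M(r) := max_{|z|=r} |p(z)| from above; equality holds iff all terms c_k z^k can be made to align in phase at a single z on |z|=r.
Part (b). At z = 2 (real, on the circle |z| = r):
  p(2) = (-4)·2^0 + (2)·2^1 + (2)·2^2 + (2)·2^3 + (3)·2^4 = 72.
  |p(2)| = 72.
Check: |p(2)| = 72 ≤ 80 = M_tri(2). ✓ Equality does not hold at z = 2 (the coefficients have mixed signs, so the terms do not all align in phase there).

M_tri(2) = 80; |p(2)| = 72; equality at z=2: no.


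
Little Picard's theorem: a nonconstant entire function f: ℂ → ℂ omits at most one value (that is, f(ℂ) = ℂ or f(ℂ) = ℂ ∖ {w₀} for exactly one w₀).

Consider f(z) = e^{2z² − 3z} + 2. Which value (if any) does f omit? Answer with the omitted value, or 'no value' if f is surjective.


Little Picard bounds the complement of f(ℂ) to at most one point.
The exponent g(z) = 2z² − 3z is a nonconstant polynomial, hence surjective onto ℂ. So e^{g(z)} takes every value in {e^w : w ∈ ℂ} = ℂ ∖ {0}. Adding 2 shifts the range to ℂ ∖ {2}. f omits exactly 2.

Omitted value: 2.


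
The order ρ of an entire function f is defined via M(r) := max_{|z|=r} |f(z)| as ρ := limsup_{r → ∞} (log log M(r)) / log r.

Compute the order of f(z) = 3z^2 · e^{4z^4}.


M(r) = max_{|z|=r} |3|·|z|^2·|e^{4z^4}| = 3·r^2 · e^{4r^4} (the factors attain their maxima compatibly on |z|=r). Then log M(r) = log 3 + 2·log r + 4r^4, dominated by the last term, so log log M(r) ~ 4·log r. The polynomial factor 3z^2 contributes only a log r term and does not affect the order. ρ = 4.
Therefore ρ = 4.

Order ρ = 4.


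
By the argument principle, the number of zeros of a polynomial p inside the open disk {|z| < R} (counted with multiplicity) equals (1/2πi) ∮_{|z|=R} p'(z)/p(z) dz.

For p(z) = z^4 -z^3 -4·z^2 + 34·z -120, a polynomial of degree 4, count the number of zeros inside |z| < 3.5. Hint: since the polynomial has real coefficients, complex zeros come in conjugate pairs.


The zeros of p are: (1 + 3i), (1 - 3i), -4, 3.
Their magnitudes are: 3.162, 3.162, 4, 3.
Zeros with |z| < R = 3.5: (1 + 3i), (1 - 3i), 3.
Count = 3.
By the argument principle, (1/2πi) ∮_{|z|=R} p'(z)/p(z) dz equals exactly this count.

Number of zeros inside |z| < 3.5: 3.


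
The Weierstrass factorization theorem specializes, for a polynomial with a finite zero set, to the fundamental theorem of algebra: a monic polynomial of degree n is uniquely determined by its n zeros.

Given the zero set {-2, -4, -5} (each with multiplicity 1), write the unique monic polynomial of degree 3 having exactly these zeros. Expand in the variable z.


The polynomial is p(z) = ∏_{α ∈ S} (z − α), where S = {-2, -4, -5}.
Expanding the product yields: p(z) = z^3 + 11·z^2 + 38·z + 40.
The resulting polynomial has degree 3 and real coefficients as required.

p(z) = z^3 + 11·z^2 + 38·z + 40.


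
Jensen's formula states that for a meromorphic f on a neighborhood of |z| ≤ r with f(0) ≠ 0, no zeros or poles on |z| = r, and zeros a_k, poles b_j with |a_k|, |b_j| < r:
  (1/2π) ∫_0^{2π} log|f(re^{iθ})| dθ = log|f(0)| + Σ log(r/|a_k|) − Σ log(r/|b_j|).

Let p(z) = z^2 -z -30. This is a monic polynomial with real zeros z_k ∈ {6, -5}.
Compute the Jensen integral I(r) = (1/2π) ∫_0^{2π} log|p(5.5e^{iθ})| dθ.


Zeros: -5, 6; r = 5.5.
Inside |z| < r: -5. Outside (|z| ≥ r): 6.
p(0) = -30, so log|p(0)| = log(30) = 3.4012.
Apply Jensen: I(r) = log|p(0)| + Σ_k log(r/|z_k|), summed over zeros inside |z| < r.
  log(r/|z_k|) for z_k = -5: log(5.5/5) = 0.0953
  Outside zeros (6) contribute nothing to the Jensen sum.
Sum over inside zeros: 0.0953.
I(r) = log|p(0)| + (inside sum) = 3.4012 + 0.0953 = 3.4965.
Note: since some zeros are outside |z| ≤ r, the simplified n·log(r) form does NOT apply — only the inside zeros contribute.

I(r) ≈ 3.4965.


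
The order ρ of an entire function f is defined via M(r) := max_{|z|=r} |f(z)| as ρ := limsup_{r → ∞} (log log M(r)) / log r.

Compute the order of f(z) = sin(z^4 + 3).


Write sin(w) = (e^{iw} ± e^{−iw})/(2 or 2i), so |sin(w)| ≤ e^{|w|}. With w = z^4 + 3, |w| ≤ 1r^4 + 3 on |z|=r, giving M(r) ≤ e^{1r^4 + 3} and ρ ≤ 4. For the lower bound, choose z on |z|=r with 1z^4 purely imaginary of modulus 1r^4; then |sin(z^4 + 3)| grows like e^{1r^4}/2, so ρ ≥ 4. Hence ρ = 4.
Therefore ρ = 4.

Order ρ = 4.


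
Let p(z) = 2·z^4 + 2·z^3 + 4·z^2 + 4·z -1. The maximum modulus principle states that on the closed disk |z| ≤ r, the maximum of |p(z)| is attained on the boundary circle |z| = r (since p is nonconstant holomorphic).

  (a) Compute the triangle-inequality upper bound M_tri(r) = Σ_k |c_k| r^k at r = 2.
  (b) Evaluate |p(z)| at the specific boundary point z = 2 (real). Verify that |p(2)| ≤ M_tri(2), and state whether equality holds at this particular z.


Coefficients: c_0 = -1, c_1 = 4, c_2 = 4, c_3 = 2, c_4 = 2. Radius r = 2.
Part (a). Triangle bound: M_tri(r) = Σ_k |c_k| r^k
  = |-1|·2^0 + |4|·2^1 + |4|·2^2 + |2|·2^3 + |2|·2^4
  = 1 + 8 + 16 + 16 + 32 = 73.
This bounds M(r) := max_{|z|=r} |p(z)| from above; equality holds iff all terms c_k z^k can be made to align in phase at a single z on |z|=r.
Part (b). At z = 2 (real, on the circle |z| = r):
  p(2) = (-1)·2^0 + (4)·2^1 + (4)·2^2 + (2)·2^3 + (2)·2^4 = 71.
  |p(2)| = 71.
Check: |p(2)| = 71 ≤ 73 = M_tri(2). ✓ Equality does not hold at z = 2 (the coefficients have mixed signs, so the terms do not all align in phase there).

M_tri(2) = 73; |p(2)| = 71; equality at z=2: no.


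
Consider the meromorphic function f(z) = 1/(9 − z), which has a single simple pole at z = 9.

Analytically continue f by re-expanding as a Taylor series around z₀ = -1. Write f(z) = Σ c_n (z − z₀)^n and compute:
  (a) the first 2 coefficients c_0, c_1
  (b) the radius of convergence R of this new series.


Let w = z − z₀, so z = z₀ + w.
Then 9 − z = 9 − (z₀ + w) = (9 − z₀) − w = 10 − w.
f(z) = 1/(10 − w) = (1/(10)) · 1/(1 − w/(10)) = Σ_{n≥0} w^n / (10)^(n+1).
So c_n = 1/(10)^(n+1):
  c_0 = 1/(10)^1 = 1/10.
  c_1 = 1/(10)^2 = 1/100.
The series is valid for |w/d| < 1, i.e. |z − z₀| < |d|.
Radius of convergence: R = |9 − z₀| = |10| = 10 (distance from z₀ to the singularity z = 9).

c_0 = 1/10, c_1 = 1/100; R = 10.


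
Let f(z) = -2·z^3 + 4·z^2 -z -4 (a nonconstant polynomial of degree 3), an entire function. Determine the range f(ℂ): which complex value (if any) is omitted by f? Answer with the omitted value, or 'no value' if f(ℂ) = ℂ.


Little Picard bounds the complement of f(ℂ) to at most one point.
For every w ∈ ℂ, the equation p(z) − w = 0 is a nonconstant polynomial in z and hence has at least one root by the fundamental theorem of algebra. So p is surjective onto ℂ, omitting no value.

Omitted value: no value.


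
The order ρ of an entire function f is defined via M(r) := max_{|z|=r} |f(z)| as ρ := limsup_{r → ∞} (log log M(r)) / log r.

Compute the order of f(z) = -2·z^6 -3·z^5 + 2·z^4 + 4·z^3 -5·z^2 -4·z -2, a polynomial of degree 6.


|f(z)| ≤ Σ|c_k|·r^k = O(r^6) as r → ∞. Polynomial growth is O(e^{r^ε}) for every ε > 0 (since r^6/e^{r^ε} → 0), so ρ ≤ ε for all ε > 0, i.e. ρ = 0. Every nonconstant polynomial has order 0.
Therefore ρ = 0.

Order ρ = 0.


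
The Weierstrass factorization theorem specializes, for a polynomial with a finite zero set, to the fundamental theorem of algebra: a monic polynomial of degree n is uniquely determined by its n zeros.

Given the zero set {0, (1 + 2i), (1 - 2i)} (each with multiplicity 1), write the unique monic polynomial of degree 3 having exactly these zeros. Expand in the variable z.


The polynomial is p(z) = ∏_{α ∈ S} (z − α), where S = {0, (1 + 2i), (1 - 2i)}.
Expanding the product yields: p(z) = z^3 -2·z^2 + 5·z.
Note conjugate pairs combine to real quadratics: (z − (1+2i))(z − (1−2i)) = z² − 2z + 5.
The resulting polynomial has degree 3 and real coefficients as required.

p(z) = z^3 -2·z^2 + 5·z.


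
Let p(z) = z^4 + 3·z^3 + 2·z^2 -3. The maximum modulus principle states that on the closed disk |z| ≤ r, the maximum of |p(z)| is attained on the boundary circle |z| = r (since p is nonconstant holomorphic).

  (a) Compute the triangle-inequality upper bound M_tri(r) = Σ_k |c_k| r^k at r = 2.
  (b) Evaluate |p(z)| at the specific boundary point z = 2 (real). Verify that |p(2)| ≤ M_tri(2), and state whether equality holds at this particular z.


Coefficients: c_0 = -3, c_1 = 0, c_2 = 2, c_3 = 3, c_4 = 1. Radius r = 2.
Part (a). Triangle bound: M_tri(r) = Σ_k |c_k| r^k
  = |-3|·2^0 + |0|·2^1 + |2|·2^2 + |3|·2^3 + |1|·2^4
  = 3 + 0 + 8 + 24 + 16 = 51.
This bounds M(r) := max_{|z|=r} |p(z)| from above; equality holds iff all terms c_k z^k can be made to align in phase at a single z on |z|=r.
Part (b). At z = 2 (real, on the circle |z| = r):
  p(2) = (-3)·2^0 + (0)·2^1 + (2)·2^2 + (3)·2^3 + (1)·2^4 = 45.
  |p(2)| = 45.
Check: |p(2)| = 45 ≤ 51 = M_tri(2). ✓ Equality does not hold at z = 2 (the coefficients have mixed signs, so the terms do not all align in phase there).

M_tri(2) = 51; |p(2)| = 45; equality at z=2: no.


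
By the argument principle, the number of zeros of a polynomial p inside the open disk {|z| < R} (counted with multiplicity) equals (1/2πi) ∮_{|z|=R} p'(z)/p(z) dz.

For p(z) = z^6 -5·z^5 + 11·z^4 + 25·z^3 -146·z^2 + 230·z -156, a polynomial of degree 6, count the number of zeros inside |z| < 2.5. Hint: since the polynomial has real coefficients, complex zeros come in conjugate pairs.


The zeros of p are: -3, (1 + 1i), (1 - 1i), 2, (2 + 3i), (2 - 3i).
Their magnitudes are: 3, 1.414, 1.414, 2, 3.606, 3.606.
Zeros with |z| < R = 2.5: (1 + 1i), (1 - 1i), 2.
Count = 3.
By the argument principle, (1/2πi) ∮_{|z|=R} p'(z)/p(z) dz equals exactly this count.

Number of zeros inside |z| < 2.5: 3.


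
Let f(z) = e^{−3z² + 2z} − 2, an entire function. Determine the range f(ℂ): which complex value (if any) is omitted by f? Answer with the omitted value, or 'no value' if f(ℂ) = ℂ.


Little Picard bounds the complement of f(ℂ) to at most one point.
The exponent g(z) = −3z² + 2z is a nonconstant polynomial, hence surjective onto ℂ. So e^{g(z)} takes every value in {e^w : w ∈ ℂ} = ℂ ∖ {0}. Adding -2 shifts the range to ℂ ∖ {-2}. f omits exactly -2.

Omitted value: -2.


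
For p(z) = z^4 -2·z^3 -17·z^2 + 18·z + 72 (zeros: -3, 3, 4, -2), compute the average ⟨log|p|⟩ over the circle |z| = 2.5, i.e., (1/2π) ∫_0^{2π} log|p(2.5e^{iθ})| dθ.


Zeros: -3, -2, 3, 4; r = 2.5.
Inside |z| < r: -2. Outside (|z| ≥ r): -3, 3, 4.
p(0) = 72, so log|p(0)| = log(72) = 4.2767.
Apply Jensen: I(r) = log|p(0)| + Σ_k log(r/|z_k|), summed over zeros inside |z| < r.
  log(r/|z_k|) for z_k = -2: log(2.5/2) = 0.2231
  Outside zeros (-3, 3, 4) contribute nothing to the Jensen sum.
Sum over inside zeros: 0.2231.
I(r) = log|p(0)| + (inside sum) = 4.2767 + 0.2231 = 4.4998.
Note: since some zeros are outside |z| ≤ r, the simplified n·log(r) form does NOT apply — only the inside zeros contribute.

I(r) ≈ 4.4998.


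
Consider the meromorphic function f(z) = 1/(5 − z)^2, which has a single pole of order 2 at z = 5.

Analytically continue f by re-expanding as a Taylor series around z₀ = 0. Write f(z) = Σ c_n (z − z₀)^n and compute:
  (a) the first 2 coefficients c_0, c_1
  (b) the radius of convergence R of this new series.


Let w = z − z₀, so z = z₀ + w.
Then 5 − z = 5 − (z₀ + w) = (5 − z₀) − w = 5 − w.
f(z) = 1/(5 − w)^2 = (1/(5)^2) · (1 − w/(5))^{−2}.
By the binomial series (1−u)^{−2} = Σ_{n≥0} C(n+1, 1) u^n for |u|<1, with u = w/(5):
  c_n = C(n+1, 1) / (5)^(n+2).
  c_0 = 1/(5)^2 = 1/25.
  c_1 = 2/(5)^3 = 2/125.
The series is valid for |w/d| < 1, i.e. |z − z₀| < |d|.
Radius of convergence: R = |5 − z₀| = |5| = 5 (distance from z₀ to the singularity z = 5).

c_0 = 1/25, c_1 = 2/125; R = 5.


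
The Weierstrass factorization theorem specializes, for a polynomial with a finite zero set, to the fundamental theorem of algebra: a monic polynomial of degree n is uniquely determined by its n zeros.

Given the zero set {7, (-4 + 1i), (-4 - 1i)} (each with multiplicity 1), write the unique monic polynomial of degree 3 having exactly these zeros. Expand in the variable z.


The polynomial is p(z) = ∏_{α ∈ S} (z − α), where S = {7, (-4 + 1i), (-4 - 1i)}.
Expanding the product yields: p(z) = z^3 + z^2 -39·z -119.
Note conjugate pairs combine to real quadratics: (z − (-4+1i))(z − (-4−1i)) = z² + 8z + 17.
The resulting polynomial has degree 3 and real coefficients as required.

p(z) = z^3 + z^2 -39·z -119.


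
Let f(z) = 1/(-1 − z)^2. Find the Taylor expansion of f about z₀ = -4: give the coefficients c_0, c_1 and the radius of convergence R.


Let w = z − z₀, so z = z₀ + w.
Then -1 − z = -1 − (z₀ + w) = (-1 − z₀) − w = 3 − w.
f(z) = 1/(3 − w)^2 = (1/(3)^2) · (1 − w/(3))^{−2}.
By the binomial series (1−u)^{−2} = Σ_{n≥0} C(n+1, 1) u^n for |u|<1, with u = w/(3):
  c_n = C(n+1, 1) / (3)^(n+2).
  c_0 = 1/(3)^2 = 1/9.
  c_1 = 2/(3)^3 = 2/27.
The series is valid for |w/d| < 1, i.e. |z − z₀| < |d|.
Radius of convergence: R = |-1 − z₀| = |3| = 3 (distance from z₀ to the singularity z = -1).

c_0 = 1/9, c_1 = 2/27; R = 3.


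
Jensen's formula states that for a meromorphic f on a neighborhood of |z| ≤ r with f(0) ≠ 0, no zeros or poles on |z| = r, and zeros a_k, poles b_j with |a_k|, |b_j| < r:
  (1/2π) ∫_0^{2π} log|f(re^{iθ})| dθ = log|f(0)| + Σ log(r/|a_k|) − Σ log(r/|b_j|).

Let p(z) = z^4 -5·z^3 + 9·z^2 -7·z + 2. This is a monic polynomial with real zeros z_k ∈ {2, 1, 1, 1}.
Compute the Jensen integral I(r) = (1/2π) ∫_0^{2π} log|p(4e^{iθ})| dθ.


Zeros: 1, 1, 1, 2; r = 4.
Inside |z| < r: 1, 1, 1, 2. Outside (|z| ≥ r): ∅.
p(0) = 2, so log|p(0)| = log(2) = 0.6931.
Apply Jensen: I(r) = log|p(0)| + Σ_k log(r/|z_k|), summed over zeros inside |z| < r.
  log(r/|z_k|) for z_k = 2: log(4/2) = 0.6931
  log(r/|z_k|) for z_k = 1: log(4/1) = 1.3863
  log(r/|z_k|) for z_k = 1: log(4/1) = 1.3863
  log(r/|z_k|) for z_k = 1: log(4/1) = 1.3863
Sum over inside zeros: 4.8520.
I(r) = log|p(0)| + (inside sum) = 0.6931 + 4.8520 = 5.5452.
Closed form (all zeros inside, monic): I(r) = n·log(r) = 4·log(4) = 5.5452. ✓

I(r) ≈ 5.5452.


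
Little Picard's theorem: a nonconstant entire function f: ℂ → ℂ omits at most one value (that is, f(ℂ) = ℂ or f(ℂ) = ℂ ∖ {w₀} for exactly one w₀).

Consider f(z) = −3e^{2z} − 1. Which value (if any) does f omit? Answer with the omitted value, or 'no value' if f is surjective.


Little Picard bounds the complement of f(ℂ) to at most one point.
e^{2z} is never zero on ℂ, so -3·e^{2z} takes every value in ℂ ∖ {0}. Adding -1 shifts the range to ℂ ∖ {-1}. Thus f omits exactly the value -1.

Omitted value: -1.


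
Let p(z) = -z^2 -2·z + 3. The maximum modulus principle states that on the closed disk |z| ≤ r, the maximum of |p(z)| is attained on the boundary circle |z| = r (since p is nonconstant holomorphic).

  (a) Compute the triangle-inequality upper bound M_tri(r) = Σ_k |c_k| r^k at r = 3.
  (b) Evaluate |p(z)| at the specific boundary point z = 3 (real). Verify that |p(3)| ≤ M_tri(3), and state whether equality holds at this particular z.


Coefficients: c_0 = 3, c_1 = -2, c_2 = -1. Radius r = 3.
Part (a). Triangle bound: M_tri(r) = Σ_k |c_k| r^k
  = |3|·3^0 + |-2|·3^1 + |-1|·3^2
  = 3 + 6 + 9 = 18.
This bounds M(r) := max_{|z|=r} |p(z)| from above; equality holds iff all terms c_k z^k can be made to align in phase at a single z on |z|=r.
Part (b). At z = 3 (real, on the circle |z| = r):
  p(3) = (3)·3^0 + (-2)·3^1 + (-1)·3^2 = -12.
  |p(3)| = 12.
Check: |p(3)| = 12 ≤ 18 = M_tri(3). ✓ Equality does not hold at z = 3 (the coefficients have mixed signs, so the terms do not all align in phase there).

M_tri(3) = 18; |p(3)| = 12; equality at z=3: no.


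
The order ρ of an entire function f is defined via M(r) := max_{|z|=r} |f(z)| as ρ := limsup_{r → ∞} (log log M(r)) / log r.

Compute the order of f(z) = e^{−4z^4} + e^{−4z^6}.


Each summand is entire of order 4 and 6 respectively (as in the single-exponential case). The order of a sum is at most the max of the orders, so ρ ≤ 6. For the lower bound: on |z|=r choose arg z so that -4z^6 is real positive; then |e^{-4z^6}| = e^{4r^6} while |e^{-4z^4}| ≤ e^{4r^4} = o(e^{4r^6}). So |f| ≥ e^{4r^6}(1 − o(1)) and ρ ≥ 6. Hence ρ = max(4, 6) = 6.
Therefore ρ = 6.

Order ρ = 6.


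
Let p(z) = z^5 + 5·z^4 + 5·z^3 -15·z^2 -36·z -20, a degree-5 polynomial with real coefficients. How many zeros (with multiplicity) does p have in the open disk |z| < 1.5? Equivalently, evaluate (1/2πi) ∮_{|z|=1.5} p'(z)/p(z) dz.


The zeros of p are: -2, -1, (-2 + 1i), (-2 - 1i), 2.
Their magnitudes are: 2, 1, 2.236, 2.236, 2.
Zeros with |z| < R = 1.5: -1.
Count = 1.
By the argument principle, (1/2πi) ∮_{|z|=R} p'(z)/p(z) dz equals exactly this count.

Number of zeros inside |z| < 1.5: 1.


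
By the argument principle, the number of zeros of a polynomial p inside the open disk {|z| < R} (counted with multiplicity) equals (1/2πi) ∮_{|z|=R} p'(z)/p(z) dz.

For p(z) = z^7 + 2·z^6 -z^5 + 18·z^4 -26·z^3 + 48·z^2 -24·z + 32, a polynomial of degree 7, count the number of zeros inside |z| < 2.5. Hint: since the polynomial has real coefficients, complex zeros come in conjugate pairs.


The zeros of p are: (1 + 1i), (1 - 1i), (0 + 1i), (0 - 1i), -4, (0 + 2i), (0 - 2i).
Their magnitudes are: 1.414, 1.414, 1, 1, 4, 2, 2.
Zeros with |z| < R = 2.5: (1 + 1i), (1 - 1i), (0 + 1i), (0 - 1i), (0 + 2i), (0 - 2i).
Count = 6.
By the argument principle, (1/2πi) ∮_{|z|=R} p'(z)/p(z) dz equals exactly this count.

Number of zeros inside |z| < 2.5: 6.


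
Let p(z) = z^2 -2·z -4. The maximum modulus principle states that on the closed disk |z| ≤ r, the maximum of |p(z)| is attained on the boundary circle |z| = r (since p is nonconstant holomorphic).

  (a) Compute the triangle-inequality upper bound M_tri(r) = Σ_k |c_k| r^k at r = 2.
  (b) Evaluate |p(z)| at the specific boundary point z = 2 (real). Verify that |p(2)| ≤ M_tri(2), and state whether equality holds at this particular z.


Coefficients: c_0 = -4, c_1 = -2, c_2 = 1. Radius r = 2.
Part (a). Triangle bound: M_tri(r) = Σ_k |c_k| r^k
  = |-4|·2^0 + |-2|·2^1 + |1|·2^2
  = 4 + 4 + 4 = 12.
This bounds M(r) := max_{|z|=r} |p(z)| from above; equality holds iff all terms c_k z^k can be made to align in phase at a single z on |z|=r.
Part (b). At z = 2 (real, on the circle |z| = r):
  p(2) = (-4)·2^0 + (-2)·2^1 + (1)·2^2 = -4.
  |p(2)| = 4.
Check: |p(2)| = 4 ≤ 12 = M_tri(2). ✓ Equality does not hold at z = 2 (the coefficients have mixed signs, so the terms do not all align in phase there).

M_tri(2) = 12; |p(2)| = 4; equality at z=2: no.


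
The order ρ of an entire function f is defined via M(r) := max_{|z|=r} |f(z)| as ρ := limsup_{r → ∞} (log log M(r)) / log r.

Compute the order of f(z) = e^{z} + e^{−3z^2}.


Each summand is entire of order 1 and 2 respectively (as in the single-exponential case). The order of a sum is at most the max of the orders, so ρ ≤ 2. For the lower bound: on |z|=r choose arg z so that -3z^2 is real positive; then |e^{-3z^2}| = e^{3r^2} while |e^{1z}| ≤ e^{1r^1} = o(e^{3r^2}). So |f| ≥ e^{3r^2}(1 − o(1)) and ρ ≥ 2. Hence ρ = max(1, 2) = 2.
Therefore ρ = 2.

Order ρ = 2.


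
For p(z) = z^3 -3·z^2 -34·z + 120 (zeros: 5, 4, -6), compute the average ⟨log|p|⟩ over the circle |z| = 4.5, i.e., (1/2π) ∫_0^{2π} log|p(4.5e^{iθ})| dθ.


Zeros: -6, 4, 5; r = 4.5.
Inside |z| < r: 4. Outside (|z| ≥ r): -6, 5.
p(0) = 120, so log|p(0)| = log(120) = 4.7875.
Apply Jensen: I(r) = log|p(0)| + Σ_k log(r/|z_k|), summed over zeros inside |z| < r.
  log(r/|z_k|) for z_k = 4: log(4.5/4) = 0.1178
  Outside zeros (-6, 5) contribute nothing to the Jensen sum.
Sum over inside zeros: 0.1178.
I(r) = log|p(0)| + (inside sum) = 4.7875 + 0.1178 = 4.9053.
Note: since some zeros are outside |z| ≤ r, the simplified n·log(r) form does NOT apply — only the inside zeros contribute.

I(r) ≈ 4.9053.


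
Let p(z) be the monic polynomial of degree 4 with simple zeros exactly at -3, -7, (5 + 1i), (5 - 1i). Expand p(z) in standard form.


The polynomial is p(z) = ∏_{α ∈ S} (z − α), where S = {-3, -7, (5 + 1i), (5 - 1i)}.
Expanding the product yields: p(z) = z^4 -53·z^2 + 50·z + 546.
Note conjugate pairs combine to real quadratics: (z − (5+1i))(z − (5−1i)) = z² − 10z + 26.
The resulting polynomial has degree 4 and real coefficients as required.

p(z) = z^4 -53·z^2 + 50·z + 546.


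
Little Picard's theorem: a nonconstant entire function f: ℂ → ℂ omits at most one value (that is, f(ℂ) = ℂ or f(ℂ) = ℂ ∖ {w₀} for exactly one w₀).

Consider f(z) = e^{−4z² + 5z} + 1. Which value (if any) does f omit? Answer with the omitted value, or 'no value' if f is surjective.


Little Picard bounds the complement of f(ℂ) to at most one point.
The exponent g(z) = −4z² + 5z is a nonconstant polynomial, hence surjective onto ℂ. So e^{g(z)} takes every value in {e^w : w ∈ ℂ} = ℂ ∖ {0}. Adding 1 shifts the range to ℂ ∖ {1}. f omits exactly 1.

Omitted value: 1.


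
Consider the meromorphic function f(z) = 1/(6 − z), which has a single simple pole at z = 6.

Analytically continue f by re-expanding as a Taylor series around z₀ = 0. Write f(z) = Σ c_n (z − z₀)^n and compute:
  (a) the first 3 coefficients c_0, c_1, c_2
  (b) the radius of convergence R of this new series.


Let w = z − z₀, so z = z₀ + w.
Then 6 − z = 6 − (z₀ + w) = (6 − z₀) − w = 6 − w.
f(z) = 1/(6 − w) = (1/(6)) · 1/(1 − w/(6)) = Σ_{n≥0} w^n / (6)^(n+1).
So c_n = 1/(6)^(n+1):
  c_0 = 1/(6)^1 = 1/6.
  c_1 = 1/(6)^2 = 1/36.
  c_2 = 1/(6)^3 = 1/216.
The series is valid for |w/d| < 1, i.e. |z − z₀| < |d|.
Radius of convergence: R = |6 − z₀| = |6| = 6 (distance from z₀ to the singularity z = 6).

c_0 = 1/6, c_1 = 1/36, c_2 = 1/216; R = 6.


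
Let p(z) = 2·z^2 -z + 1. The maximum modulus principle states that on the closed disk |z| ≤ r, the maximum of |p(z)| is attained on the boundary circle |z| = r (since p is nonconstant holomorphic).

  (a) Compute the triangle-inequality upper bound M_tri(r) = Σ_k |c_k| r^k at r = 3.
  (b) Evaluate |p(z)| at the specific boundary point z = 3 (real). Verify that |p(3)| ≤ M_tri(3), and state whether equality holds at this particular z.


Coefficients: c_0 = 1, c_1 = -1, c_2 = 2. Radius r = 3.
Part (a). Triangle bound: M_tri(r) = Σ_k |c_k| r^k
  = |1|·3^0 + |-1|·3^1 + |2|·3^2
  = 1 + 3 + 18 = 22.
This bounds M(r) := max_{|z|=r} |p(z)| from above; equality holds iff all terms c_k z^k can be made to align in phase at a single z on |z|=r.
Part (b). At z = 3 (real, on the circle |z| = r):
  p(3) = (1)·3^0 + (-1)·3^1 + (2)·3^2 = 16.
  |p(3)| = 16.
Check: |p(3)| = 16 ≤ 22 = M_tri(3). ✓ Equality does not hold at z = 3 (the coefficients have mixed signs, so the terms do not all align in phase there).

M_tri(3) = 22; |p(3)| = 16; equality at z=3: no.


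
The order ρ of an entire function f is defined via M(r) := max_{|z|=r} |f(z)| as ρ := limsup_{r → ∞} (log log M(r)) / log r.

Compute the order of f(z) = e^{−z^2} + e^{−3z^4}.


Each summand is entire of order 2 and 4 respectively (as in the single-exponential case). The order of a sum is at most the max of the orders, so ρ ≤ 4. For the lower bound: on |z|=r choose arg z so that -3z^4 is real positive; then |e^{-3z^4}| = e^{3r^4} while |e^{-1z^2}| ≤ e^{1r^2} = o(e^{3r^4}). So |f| ≥ e^{3r^4}(1 − o(1)) and ρ ≥ 4. Hence ρ = max(2, 4) = 4.
Therefore ρ = 4.

Order ρ = 4.


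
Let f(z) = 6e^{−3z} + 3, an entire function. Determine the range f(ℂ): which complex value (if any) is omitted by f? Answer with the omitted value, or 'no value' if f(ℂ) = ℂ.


Little Picard bounds the complement of f(ℂ) to at most one point.
e^{−3z} is never zero on ℂ, so 6·e^{−3z} takes every value in ℂ ∖ {0}. Adding 3 shifts the range to ℂ ∖ {3}. Thus f omits exactly the value 3.

Omitted value: 3.


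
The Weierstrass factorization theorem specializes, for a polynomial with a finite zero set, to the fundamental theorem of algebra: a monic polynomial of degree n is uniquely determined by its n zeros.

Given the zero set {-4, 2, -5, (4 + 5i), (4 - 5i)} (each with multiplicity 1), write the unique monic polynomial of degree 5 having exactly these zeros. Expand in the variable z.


The polynomial is p(z) = ∏_{α ∈ S} (z − α), where S = {-4, 2, -5, (4 + 5i), (4 - 5i)}.
Expanding the product yields: p(z) = z^5 -z^4 -13·z^3 + 231·z^2 + 402·z -1640.
Note conjugate pairs combine to real quadratics: (z − (4+5i))(z − (4−5i)) = z² − 8z + 41.
The resulting polynomial has degree 5 and real coefficients as required.

p(z) = z^5 -z^4 -13·z^3 + 231·z^2 + 402·z -1640.


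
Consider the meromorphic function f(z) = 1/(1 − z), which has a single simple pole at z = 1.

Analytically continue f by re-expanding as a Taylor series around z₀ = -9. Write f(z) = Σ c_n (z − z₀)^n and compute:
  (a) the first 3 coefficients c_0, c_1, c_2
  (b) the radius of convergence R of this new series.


Let w = z − z₀, so z = z₀ + w.
Then 1 − z = 1 − (z₀ + w) = (1 − z₀) − w = 10 − w.
f(z) = 1/(10 − w) = (1/(10)) · 1/(1 − w/(10)) = Σ_{n≥0} w^n / (10)^(n+1).
So c_n = 1/(10)^(n+1):
  c_0 = 1/(10)^1 = 1/10.
  c_1 = 1/(10)^2 = 1/100.
  c_2 = 1/(10)^3 = 1/1000.
The series is valid for |w/d| < 1, i.e. |z − z₀| < |d|.
Radius of convergence: R = |1 − z₀| = |10| = 10 (distance from z₀ to the singularity z = 1).

c_0 = 1/10, c_1 = 1/100, c_2 = 1/1000; R = 10.


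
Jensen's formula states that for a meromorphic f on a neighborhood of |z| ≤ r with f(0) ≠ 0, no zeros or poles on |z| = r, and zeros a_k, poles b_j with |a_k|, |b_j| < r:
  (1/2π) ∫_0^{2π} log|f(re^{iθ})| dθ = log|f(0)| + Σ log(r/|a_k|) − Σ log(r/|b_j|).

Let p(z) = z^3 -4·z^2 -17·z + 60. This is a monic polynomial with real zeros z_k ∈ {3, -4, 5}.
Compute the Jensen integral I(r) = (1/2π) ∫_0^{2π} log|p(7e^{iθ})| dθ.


Zeros: -4, 3, 5; r = 7.
Inside |z| < r: -4, 3, 5. Outside (|z| ≥ r): ∅.
p(0) = 60, so log|p(0)| = log(60) = 4.0943.
Apply Jensen: I(r) = log|p(0)| + Σ_k log(r/|z_k|), summed over zeros inside |z| < r.
  log(r/|z_k|) for z_k = 3: log(7/3) = 0.8473
  log(r/|z_k|) for z_k = -4: log(7/4) = 0.5596
  log(r/|z_k|) for z_k = 5: log(7/5) = 0.3365
Sum over inside zeros: 1.7434.
I(r) = log|p(0)| + (inside sum) = 4.0943 + 1.7434 = 5.8377.
Closed form (all zeros inside, monic): I(r) = n·log(r) = 3·log(7) = 5.8377. ✓

I(r) ≈ 5.8377.


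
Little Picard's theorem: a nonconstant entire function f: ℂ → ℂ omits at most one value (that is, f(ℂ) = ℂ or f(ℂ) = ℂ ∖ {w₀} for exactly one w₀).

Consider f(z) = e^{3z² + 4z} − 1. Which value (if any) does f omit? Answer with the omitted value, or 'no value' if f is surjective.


Little Picard bounds the complement of f(ℂ) to at most one point.
The exponent g(z) = 3z² + 4z is a nonconstant polynomial, hence surjective onto ℂ. So e^{g(z)} takes every value in {e^w : w ∈ ℂ} = ℂ ∖ {0}. Adding -1 shifts the range to ℂ ∖ {-1}. f omits exactly -1.

Omitted value: -1.
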